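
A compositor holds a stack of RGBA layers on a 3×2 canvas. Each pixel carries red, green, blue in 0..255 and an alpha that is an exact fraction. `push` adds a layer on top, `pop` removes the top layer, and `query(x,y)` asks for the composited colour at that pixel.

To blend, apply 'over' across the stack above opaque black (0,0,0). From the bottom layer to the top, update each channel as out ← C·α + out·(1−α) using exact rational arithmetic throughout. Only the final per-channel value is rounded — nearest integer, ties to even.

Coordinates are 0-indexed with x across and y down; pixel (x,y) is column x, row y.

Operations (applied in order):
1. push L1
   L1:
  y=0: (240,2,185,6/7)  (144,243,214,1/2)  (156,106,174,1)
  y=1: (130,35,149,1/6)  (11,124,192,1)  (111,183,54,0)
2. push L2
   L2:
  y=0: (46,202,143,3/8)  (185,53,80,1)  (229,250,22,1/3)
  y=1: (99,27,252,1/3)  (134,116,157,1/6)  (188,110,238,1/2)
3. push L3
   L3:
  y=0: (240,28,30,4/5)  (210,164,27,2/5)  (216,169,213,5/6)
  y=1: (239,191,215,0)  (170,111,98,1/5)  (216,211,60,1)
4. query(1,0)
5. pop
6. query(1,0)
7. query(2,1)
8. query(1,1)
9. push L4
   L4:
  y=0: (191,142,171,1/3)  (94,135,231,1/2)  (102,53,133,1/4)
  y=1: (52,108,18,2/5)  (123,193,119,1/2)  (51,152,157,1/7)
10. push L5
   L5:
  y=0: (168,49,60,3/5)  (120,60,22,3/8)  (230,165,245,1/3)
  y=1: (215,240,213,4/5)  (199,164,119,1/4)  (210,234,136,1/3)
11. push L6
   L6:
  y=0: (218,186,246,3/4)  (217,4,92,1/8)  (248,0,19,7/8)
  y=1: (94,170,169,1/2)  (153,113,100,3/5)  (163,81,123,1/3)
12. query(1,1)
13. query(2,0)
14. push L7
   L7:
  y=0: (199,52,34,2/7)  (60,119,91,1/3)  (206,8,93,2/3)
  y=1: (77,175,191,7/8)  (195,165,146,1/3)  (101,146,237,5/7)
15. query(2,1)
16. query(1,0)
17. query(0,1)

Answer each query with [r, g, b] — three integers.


(1,0) stack=L1,L2,L3; from [0,0,0]:
after L1 α=1/2: [72, 243/2, 107]
after L2 α=1: [185, 53, 80]
after L3 α=2/5: [195, 487/5, 294/5]
rounded: [195, 97, 59]

at x=1,y=0 over L1,L2:
after L1 α=1/2: [72, 243/2, 107]
after L2 α=1: [185, 53, 80]
→ [185, 53, 80]

at x=2,y=1 over L1,L2:
+L1 (α=0) → [0, 0, 0]
+L2 (α=1/2) → [94, 55, 119]
= [94, 55, 119]

at x=1,y=1 over L1,L2:
+L1 (α=1) → [11, 124, 192]
+L2 (α=1/6) → [63/2, 368/3, 1117/6]
= [32, 123, 186]

at x=1,y=1 over L1,L2,L4,L5,L6:
+L1 (α=1) → [11, 124, 192]
+L2 (α=1/6) → [63/2, 368/3, 1117/6]
+L4 (α=1/2) → [309/4, 947/6, 1831/12]
+L5 (α=1/4) → [1723/16, 1275/8, 2307/16]
+L6 (α=3/5) → [1079/8, 2631/20, 4707/40]
→ [135, 132, 118]

(2,0) stack=L1,L2,L4,L5,L6; from [0,0,0]:
after L1 α=1: [156, 106, 174]
after L2 α=1/3: [541/3, 154, 370/3]
after L4 α=1/4: [643/4, 515/4, 503/4]
after L5 α=1/3: [1103/6, 845/6, 331/2]
after L6 α=7/8: [11519/48, 845/48, 597/16]
= [240, 18, 37]

at x=2,y=1 over L1,L2,L4,L5,L6,L7:
after L1 α=0: [0, 0, 0]
after L2 α=1/2: [94, 55, 119]
after L4 α=1/7: [615/7, 482/7, 871/7]
after L5 α=1/3: [900/7, 2602/21, 898/7]
after L6 α=1/3: [2941/21, 6905/63, 2657/21]
after L7 α=5/7: [16487/147, 59800/441, 30199/147]
rounded: [112, 136, 205]

query (1,0) [L1,L2,L4,L5,L6,L7] — begin 0,0,0
after L1 α=1/2: [72, 243/2, 107]
after L2 α=1: [185, 53, 80]
after L4 α=1/2: [279/2, 94, 311/2]
after L5 α=3/8: [2115/16, 325/4, 1687/16]
after L6 α=1/8: [18277/128, 2291/32, 13281/128]
after L7 α=1/3: [22117/192, 4195/48, 19105/192]
→ [115, 87, 100]

(0,1) stack=L1,L2,L4,L5,L6,L7; from [0,0,0]:
+L1 (α=1/6) → [65/3, 35/6, 149/6]
+L2 (α=1/3) → [427/9, 116/9, 905/9]
+L4 (α=2/5) → [739/15, 764/15, 1013/15]
+L5 (α=4/5) → [13639/75, 15164/75, 13793/75]
+L6 (α=1/2) → [20689/150, 13957/75, 13234/75]
+L7 (α=7/8) → [101539/1200, 13229/75, 113509/600]
→ [85, 176, 189]


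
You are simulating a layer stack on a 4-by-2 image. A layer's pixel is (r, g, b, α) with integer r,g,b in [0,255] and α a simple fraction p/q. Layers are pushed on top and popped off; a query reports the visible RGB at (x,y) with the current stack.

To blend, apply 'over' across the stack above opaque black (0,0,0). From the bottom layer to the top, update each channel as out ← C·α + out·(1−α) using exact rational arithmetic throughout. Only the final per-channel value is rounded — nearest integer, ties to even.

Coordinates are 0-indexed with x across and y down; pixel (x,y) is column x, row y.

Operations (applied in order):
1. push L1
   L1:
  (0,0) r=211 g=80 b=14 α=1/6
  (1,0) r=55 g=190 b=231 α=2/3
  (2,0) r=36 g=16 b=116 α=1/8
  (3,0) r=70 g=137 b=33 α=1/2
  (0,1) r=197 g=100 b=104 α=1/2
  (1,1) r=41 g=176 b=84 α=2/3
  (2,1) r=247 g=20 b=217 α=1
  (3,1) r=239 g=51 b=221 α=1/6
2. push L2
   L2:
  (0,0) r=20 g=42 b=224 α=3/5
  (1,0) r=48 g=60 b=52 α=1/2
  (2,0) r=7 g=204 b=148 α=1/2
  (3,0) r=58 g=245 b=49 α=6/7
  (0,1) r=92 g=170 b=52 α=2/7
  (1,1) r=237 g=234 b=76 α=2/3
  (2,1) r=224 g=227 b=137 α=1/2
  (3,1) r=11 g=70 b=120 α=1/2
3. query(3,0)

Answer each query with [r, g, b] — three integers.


query (3,0) [L1,L2] — begin 0,0,0
after L1 α=1/2: [35, 137/2, 33/2]
after L2 α=6/7: [383/7, 3077/14, 621/14]
→ [55, 220, 44]


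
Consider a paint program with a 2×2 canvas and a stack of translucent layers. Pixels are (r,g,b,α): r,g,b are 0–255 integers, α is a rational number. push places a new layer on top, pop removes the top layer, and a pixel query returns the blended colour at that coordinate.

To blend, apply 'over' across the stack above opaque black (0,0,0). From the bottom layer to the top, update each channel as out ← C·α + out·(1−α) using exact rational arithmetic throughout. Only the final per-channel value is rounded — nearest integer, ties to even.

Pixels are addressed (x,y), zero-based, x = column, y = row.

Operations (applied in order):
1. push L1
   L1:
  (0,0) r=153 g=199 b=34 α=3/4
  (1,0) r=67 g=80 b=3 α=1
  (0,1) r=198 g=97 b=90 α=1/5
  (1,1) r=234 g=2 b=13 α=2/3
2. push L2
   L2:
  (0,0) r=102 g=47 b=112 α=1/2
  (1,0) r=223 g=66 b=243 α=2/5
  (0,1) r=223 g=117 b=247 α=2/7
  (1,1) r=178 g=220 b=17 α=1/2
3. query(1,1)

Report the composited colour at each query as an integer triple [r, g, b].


query (1,1) [L1,L2] — begin 0,0,0
L1 α=2/3: [156, 4/3, 26/3]
L2 α=1/2: [167, 332/3, 77/6]
→ [167, 111, 13]


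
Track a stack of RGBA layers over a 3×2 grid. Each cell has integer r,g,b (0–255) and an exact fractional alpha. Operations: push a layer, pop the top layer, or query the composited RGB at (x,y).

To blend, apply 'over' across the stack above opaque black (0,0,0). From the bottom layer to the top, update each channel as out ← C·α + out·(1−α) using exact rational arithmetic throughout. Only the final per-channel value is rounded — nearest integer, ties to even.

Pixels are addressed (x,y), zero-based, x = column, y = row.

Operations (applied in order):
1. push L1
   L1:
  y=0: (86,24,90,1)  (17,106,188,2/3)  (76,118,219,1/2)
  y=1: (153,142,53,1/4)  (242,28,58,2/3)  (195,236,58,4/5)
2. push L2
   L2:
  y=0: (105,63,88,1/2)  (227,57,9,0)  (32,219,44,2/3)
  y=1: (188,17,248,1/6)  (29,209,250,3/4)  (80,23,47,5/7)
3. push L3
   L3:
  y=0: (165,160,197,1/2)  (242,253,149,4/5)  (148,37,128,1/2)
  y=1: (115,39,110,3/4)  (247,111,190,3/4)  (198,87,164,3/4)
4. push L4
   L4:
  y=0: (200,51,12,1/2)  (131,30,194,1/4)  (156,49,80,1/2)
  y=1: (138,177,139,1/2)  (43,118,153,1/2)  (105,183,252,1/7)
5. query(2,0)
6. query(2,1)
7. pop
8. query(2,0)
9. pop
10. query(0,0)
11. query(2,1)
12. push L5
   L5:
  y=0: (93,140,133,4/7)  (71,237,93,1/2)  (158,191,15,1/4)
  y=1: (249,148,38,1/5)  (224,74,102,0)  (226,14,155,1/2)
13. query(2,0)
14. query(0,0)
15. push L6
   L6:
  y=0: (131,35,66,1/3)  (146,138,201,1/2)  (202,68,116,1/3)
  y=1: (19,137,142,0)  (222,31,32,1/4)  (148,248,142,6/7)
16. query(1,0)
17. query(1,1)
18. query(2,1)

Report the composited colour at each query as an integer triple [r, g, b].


(2,0) stack=L1,L2,L3,L4; from [0,0,0]:
L1 α=1/2: [38, 59, 219/2]
L2 α=2/3: [34, 497/3, 395/6]
L3 α=1/2: [91, 304/3, 1163/12]
L4 α=1/2: [247/2, 451/6, 2123/24]
= [124, 75, 88]

at x=2,y=1 over L1,L2,L3,L4:
+L1 (α=4/5) → [156, 944/5, 232/5]
+L2 (α=5/7) → [712/7, 2463/35, 1639/35]
+L3 (α=3/4) → [2435/14, 5799/70, 18859/140]
+L4 (α=1/7) → [8040/49, 23802/245, 74217/490]
rounded: [164, 97, 151]

at x=2,y=0 over L1,L2,L3:
L1 α=1/2: [38, 59, 219/2]
L2 α=2/3: [34, 497/3, 395/6]
L3 α=1/2: [91, 304/3, 1163/12]
= [91, 101, 97]

at x=0,y=0 over L1,L2:
L1 α=1: [86, 24, 90]
L2 α=1/2: [191/2, 87/2, 89]
rounded: [96, 44, 89]

(2,1) stack=L1,L2; from [0,0,0]:
+L1 (α=4/5) → [156, 944/5, 232/5]
+L2 (α=5/7) → [712/7, 2463/35, 1639/35]
rounded: [102, 70, 47]

at x=2,y=0 over L1,L2,L5:
L1 α=1/2: [38, 59, 219/2]
L2 α=2/3: [34, 497/3, 395/6]
L5 α=1/4: [65, 172, 425/8]
rounded: [65, 172, 53]

at x=0,y=0 over L1,L2,L5:
+L1 (α=1) → [86, 24, 90]
+L2 (α=1/2) → [191/2, 87/2, 89]
+L5 (α=4/7) → [1317/14, 1381/14, 799/7]
= [94, 99, 114]

at x=1,y=0 over L1,L2,L5,L6:
L1 α=2/3: [34/3, 212/3, 376/3]
L2 α=0: [34/3, 212/3, 376/3]
L5 α=1/2: [247/6, 923/6, 655/6]
L6 α=1/2: [1123/12, 1751/12, 1861/12]
→ [94, 146, 155]

at x=1,y=1 over L1,L2,L5,L6:
after L1 α=2/3: [484/3, 56/3, 116/3]
after L2 α=3/4: [745/12, 1937/12, 1183/6]
after L5 α=0: [745/12, 1937/12, 1183/6]
after L6 α=1/4: [1633/16, 2061/16, 1247/8]
= [102, 129, 156]

at x=2,y=1 over L1,L2,L5,L6:
+L1 (α=4/5) → [156, 944/5, 232/5]
+L2 (α=5/7) → [712/7, 2463/35, 1639/35]
+L5 (α=1/2) → [1147/7, 2953/70, 3532/35]
+L6 (α=6/7) → [7363/49, 107113/490, 33352/245]
→ [150, 219, 136]


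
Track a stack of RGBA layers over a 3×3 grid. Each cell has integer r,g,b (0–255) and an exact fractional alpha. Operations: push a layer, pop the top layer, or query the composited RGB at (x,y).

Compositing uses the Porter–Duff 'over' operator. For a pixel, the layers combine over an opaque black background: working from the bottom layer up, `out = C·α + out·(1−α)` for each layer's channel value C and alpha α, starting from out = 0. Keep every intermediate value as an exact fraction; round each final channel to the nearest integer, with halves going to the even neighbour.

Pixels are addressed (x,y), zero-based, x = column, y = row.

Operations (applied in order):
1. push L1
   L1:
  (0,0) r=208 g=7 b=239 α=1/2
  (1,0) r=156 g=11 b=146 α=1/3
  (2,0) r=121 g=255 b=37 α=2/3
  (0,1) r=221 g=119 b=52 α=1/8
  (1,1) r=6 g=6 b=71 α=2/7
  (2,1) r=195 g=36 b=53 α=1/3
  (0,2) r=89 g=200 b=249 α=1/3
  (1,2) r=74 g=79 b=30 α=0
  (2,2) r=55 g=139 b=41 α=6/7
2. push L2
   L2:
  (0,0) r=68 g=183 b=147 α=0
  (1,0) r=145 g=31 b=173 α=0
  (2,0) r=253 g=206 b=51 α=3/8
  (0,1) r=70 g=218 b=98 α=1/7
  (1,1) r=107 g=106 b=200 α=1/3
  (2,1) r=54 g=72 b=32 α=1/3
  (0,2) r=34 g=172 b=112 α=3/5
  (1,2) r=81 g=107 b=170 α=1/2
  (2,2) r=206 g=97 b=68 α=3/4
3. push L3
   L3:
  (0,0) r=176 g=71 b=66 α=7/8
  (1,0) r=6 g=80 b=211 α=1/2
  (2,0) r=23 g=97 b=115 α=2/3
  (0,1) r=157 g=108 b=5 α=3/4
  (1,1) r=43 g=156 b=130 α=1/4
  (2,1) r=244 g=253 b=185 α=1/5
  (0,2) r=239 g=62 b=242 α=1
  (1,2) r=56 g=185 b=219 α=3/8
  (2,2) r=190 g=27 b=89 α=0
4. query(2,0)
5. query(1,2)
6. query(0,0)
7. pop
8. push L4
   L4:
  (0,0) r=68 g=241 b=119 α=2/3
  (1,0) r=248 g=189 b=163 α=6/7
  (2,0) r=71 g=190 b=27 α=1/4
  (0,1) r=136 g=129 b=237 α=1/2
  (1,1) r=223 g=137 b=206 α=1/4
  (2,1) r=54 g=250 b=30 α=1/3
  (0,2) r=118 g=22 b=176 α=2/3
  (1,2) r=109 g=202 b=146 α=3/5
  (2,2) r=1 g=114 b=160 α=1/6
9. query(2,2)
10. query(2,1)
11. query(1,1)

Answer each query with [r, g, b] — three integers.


(2,0) stack=L1,L2,L3; from [0,0,0]:
+L1 (α=2/3) → [242/3, 170, 74/3]
+L2 (α=3/8) → [3487/24, 367/2, 829/24]
+L3 (α=2/3) → [4591/72, 755/6, 6349/72]
rounded: [64, 126, 88]

at x=1,y=2 over L1,L2,L3:
L1 α=0: [0, 0, 0]
L2 α=1/2: [81/2, 107/2, 85]
L3 α=3/8: [741/16, 1645/16, 541/4]
→ [46, 103, 135]

at x=0,y=0 over L1,L2,L3:
+L1 (α=1/2) → [104, 7/2, 239/2]
+L2 (α=0) → [104, 7/2, 239/2]
+L3 (α=7/8) → [167, 1001/16, 1163/16]
= [167, 63, 73]

query (2,2) [L1,L2,L4] — begin 0,0,0
+L1 (α=6/7) → [330/7, 834/7, 246/7]
+L2 (α=3/4) → [1164/7, 2871/28, 837/14]
+L4 (α=1/6) → [5827/42, 5849/56, 6425/84]
→ [139, 104, 76]

at x=2,y=1 over L1,L2,L4:
L1 α=1/3: [65, 12, 53/3]
L2 α=1/3: [184/3, 32, 202/9]
L4 α=1/3: [530/9, 314/3, 674/27]
rounded: [59, 105, 25]

at x=1,y=1 over L1,L2,L4:
+L1 (α=2/7) → [12/7, 12/7, 142/7]
+L2 (α=1/3) → [773/21, 766/21, 1684/21]
+L4 (α=1/4) → [1167/14, 1725/28, 1563/14]
= [83, 62, 112]


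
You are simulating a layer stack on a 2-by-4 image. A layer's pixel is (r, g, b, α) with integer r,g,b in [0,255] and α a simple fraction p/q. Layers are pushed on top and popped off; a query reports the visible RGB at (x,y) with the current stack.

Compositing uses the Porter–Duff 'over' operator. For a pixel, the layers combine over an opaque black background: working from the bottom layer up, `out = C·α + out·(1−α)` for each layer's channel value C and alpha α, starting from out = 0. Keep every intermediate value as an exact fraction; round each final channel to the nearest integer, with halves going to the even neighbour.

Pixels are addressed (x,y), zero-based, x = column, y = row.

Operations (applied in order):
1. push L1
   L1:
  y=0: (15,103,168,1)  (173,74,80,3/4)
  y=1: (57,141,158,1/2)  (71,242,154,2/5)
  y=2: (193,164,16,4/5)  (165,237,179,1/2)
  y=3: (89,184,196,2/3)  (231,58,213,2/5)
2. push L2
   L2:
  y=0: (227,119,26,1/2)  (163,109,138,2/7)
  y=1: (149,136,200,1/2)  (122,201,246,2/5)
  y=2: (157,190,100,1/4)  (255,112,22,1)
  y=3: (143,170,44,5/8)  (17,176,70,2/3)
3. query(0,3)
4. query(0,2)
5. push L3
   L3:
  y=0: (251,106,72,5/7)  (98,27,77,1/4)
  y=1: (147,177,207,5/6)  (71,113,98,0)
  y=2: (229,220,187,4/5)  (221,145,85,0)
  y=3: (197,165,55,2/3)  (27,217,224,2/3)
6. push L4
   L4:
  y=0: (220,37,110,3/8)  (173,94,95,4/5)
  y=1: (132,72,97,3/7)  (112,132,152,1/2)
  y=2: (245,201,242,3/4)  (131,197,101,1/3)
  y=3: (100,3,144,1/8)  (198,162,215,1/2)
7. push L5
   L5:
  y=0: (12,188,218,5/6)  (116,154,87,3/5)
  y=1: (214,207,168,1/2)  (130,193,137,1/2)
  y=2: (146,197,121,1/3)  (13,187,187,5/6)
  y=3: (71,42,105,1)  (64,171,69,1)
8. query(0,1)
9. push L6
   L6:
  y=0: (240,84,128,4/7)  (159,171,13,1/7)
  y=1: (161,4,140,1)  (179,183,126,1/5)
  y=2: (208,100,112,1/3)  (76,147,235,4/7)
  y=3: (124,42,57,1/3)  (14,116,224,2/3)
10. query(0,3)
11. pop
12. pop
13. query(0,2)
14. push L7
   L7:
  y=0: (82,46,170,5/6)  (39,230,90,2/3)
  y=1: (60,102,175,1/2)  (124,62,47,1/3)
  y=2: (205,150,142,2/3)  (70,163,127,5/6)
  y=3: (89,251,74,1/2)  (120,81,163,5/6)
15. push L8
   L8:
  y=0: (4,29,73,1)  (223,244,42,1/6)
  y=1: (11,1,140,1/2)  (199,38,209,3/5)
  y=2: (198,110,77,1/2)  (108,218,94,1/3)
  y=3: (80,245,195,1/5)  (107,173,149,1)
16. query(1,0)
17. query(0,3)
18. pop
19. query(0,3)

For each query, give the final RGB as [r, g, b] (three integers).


query (0,3) [L1,L2] — begin 0,0,0
after L1 α=2/3: [178/3, 368/3, 392/3]
after L2 α=5/8: [893/8, 609/4, 153/2]
= [112, 152, 76]

at x=0,y=2 over L1,L2:
+L1 (α=4/5) → [772/5, 656/5, 64/5]
+L2 (α=1/4) → [3101/20, 1459/10, 173/5]
→ [155, 146, 35]

(0,1) stack=L1,L2,L3,L4,L5; from [0,0,0]:
L1 α=1/2: [57/2, 141/2, 79]
L2 α=1/2: [355/4, 413/4, 279/2]
L3 α=5/6: [3295/24, 3953/24, 783/4]
L4 α=3/7: [5671/42, 5249/42, 1074/7]
L5 α=1/2: [14659/84, 13943/84, 1125/7]
= [175, 166, 161]

query (0,3) [L1,L2,L3,L4,L5,L6] — begin 0,0,0
L1 α=2/3: [178/3, 368/3, 392/3]
L2 α=5/8: [893/8, 609/4, 153/2]
L3 α=2/3: [4045/24, 643/4, 373/6]
L4 α=1/8: [30715/192, 4513/32, 3475/48]
L5 α=1: [71, 42, 105]
L6 α=1/3: [266/3, 42, 89]
rounded: [89, 42, 89]

(0,2) stack=L1,L2,L3,L4; from [0,0,0]:
L1 α=4/5: [772/5, 656/5, 64/5]
L2 α=1/4: [3101/20, 1459/10, 173/5]
L3 α=4/5: [21421/100, 10259/50, 3913/25]
L4 α=3/4: [94921/400, 40409/200, 22063/100]
= [237, 202, 221]

at x=1,y=0 over L1,L2,L3,L4,L7,L8:
+L1 (α=3/4) → [519/4, 111/2, 60]
+L2 (α=2/7) → [557/4, 991/14, 576/7]
+L3 (α=1/4) → [2063/16, 3351/56, 2267/28]
+L4 (α=4/5) → [2627/16, 24407/280, 12907/140]
+L7 (α=2/3) → [3875/48, 51069/280, 38107/420]
+L8 (α=1/6) → [30079/288, 64733/336, 41635/504]
= [104, 193, 83]

query (0,3) [L1,L2,L3,L4,L7,L8] — begin 0,0,0
+L1 (α=2/3) → [178/3, 368/3, 392/3]
+L2 (α=5/8) → [893/8, 609/4, 153/2]
+L3 (α=2/3) → [4045/24, 643/4, 373/6]
+L4 (α=1/8) → [30715/192, 4513/32, 3475/48]
+L7 (α=1/2) → [47803/384, 12545/64, 7027/96]
+L8 (α=1/5) → [55483/480, 3293/16, 11707/120]
rounded: [116, 206, 98]

query (0,3) [L1,L2,L3,L4,L7] — begin 0,0,0
L1 α=2/3: [178/3, 368/3, 392/3]
L2 α=5/8: [893/8, 609/4, 153/2]
L3 α=2/3: [4045/24, 643/4, 373/6]
L4 α=1/8: [30715/192, 4513/32, 3475/48]
L7 α=1/2: [47803/384, 12545/64, 7027/96]
→ [124, 196, 73]


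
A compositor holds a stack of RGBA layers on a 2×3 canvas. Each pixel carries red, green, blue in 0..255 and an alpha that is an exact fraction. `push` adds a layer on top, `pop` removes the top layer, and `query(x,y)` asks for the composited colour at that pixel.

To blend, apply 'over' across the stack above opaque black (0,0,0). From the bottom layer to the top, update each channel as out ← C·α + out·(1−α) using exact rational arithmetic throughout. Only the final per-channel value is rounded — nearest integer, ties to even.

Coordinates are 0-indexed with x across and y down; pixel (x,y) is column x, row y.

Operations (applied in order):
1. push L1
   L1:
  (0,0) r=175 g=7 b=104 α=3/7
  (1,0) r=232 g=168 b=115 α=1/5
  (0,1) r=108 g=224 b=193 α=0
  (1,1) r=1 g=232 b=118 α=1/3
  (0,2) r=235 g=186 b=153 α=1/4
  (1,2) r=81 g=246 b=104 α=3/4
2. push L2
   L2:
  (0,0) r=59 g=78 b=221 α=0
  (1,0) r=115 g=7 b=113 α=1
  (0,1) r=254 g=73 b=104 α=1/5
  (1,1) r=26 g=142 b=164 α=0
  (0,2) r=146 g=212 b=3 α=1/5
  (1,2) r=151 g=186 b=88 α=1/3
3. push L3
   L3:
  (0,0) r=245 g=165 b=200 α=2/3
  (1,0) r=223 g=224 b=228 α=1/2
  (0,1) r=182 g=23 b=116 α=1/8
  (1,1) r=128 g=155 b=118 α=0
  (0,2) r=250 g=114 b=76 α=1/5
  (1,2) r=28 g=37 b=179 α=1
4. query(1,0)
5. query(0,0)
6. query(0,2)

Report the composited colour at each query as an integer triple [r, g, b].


at x=1,y=0 over L1,L2,L3:
L1 α=1/5: [232/5, 168/5, 23]
L2 α=1: [115, 7, 113]
L3 α=1/2: [169, 231/2, 341/2]
→ [169, 116, 170]

query (0,0) [L1,L2,L3] — begin 0,0,0
L1 α=3/7: [75, 3, 312/7]
L2 α=0: [75, 3, 312/7]
L3 α=2/3: [565/3, 111, 3112/21]
→ [188, 111, 148]

at x=0,y=2 over L1,L2,L3:
+L1 (α=1/4) → [235/4, 93/2, 153/4]
+L2 (α=1/5) → [381/5, 398/5, 156/5]
+L3 (α=1/5) → [2774/25, 2162/25, 1004/25]
rounded: [111, 86, 40]


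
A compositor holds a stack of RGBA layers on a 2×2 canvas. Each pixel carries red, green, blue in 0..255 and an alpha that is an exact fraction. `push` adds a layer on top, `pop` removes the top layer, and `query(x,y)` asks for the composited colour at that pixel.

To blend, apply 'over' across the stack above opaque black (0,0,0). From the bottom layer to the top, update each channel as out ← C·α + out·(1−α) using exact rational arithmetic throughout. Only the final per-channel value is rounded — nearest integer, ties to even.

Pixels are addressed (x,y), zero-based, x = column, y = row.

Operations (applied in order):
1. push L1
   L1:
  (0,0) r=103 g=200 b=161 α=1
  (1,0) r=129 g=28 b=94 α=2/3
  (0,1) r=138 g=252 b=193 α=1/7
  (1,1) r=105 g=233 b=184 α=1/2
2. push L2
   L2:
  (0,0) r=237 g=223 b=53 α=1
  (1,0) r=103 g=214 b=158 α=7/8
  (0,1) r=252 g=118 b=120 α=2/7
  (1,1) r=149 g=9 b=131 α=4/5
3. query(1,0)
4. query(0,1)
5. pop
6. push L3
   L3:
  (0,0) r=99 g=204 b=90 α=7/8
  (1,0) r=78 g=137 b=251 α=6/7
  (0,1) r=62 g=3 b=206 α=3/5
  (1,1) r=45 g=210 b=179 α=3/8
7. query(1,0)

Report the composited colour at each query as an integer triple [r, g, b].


at x=1,y=0 over L1,L2:
after L1 α=2/3: [86, 56/3, 188/3]
after L2 α=7/8: [807/8, 2275/12, 1753/12]
rounded: [101, 190, 146]

query (0,1) [L1,L2] — begin 0,0,0
+L1 (α=1/7) → [138/7, 36, 193/7]
+L2 (α=2/7) → [4218/49, 416/7, 2645/49]
→ [86, 59, 54]

query (1,0) [L1,L3] — begin 0,0,0
+L1 (α=2/3) → [86, 56/3, 188/3]
+L3 (α=6/7) → [554/7, 2522/21, 4706/21]
rounded: [79, 120, 224]


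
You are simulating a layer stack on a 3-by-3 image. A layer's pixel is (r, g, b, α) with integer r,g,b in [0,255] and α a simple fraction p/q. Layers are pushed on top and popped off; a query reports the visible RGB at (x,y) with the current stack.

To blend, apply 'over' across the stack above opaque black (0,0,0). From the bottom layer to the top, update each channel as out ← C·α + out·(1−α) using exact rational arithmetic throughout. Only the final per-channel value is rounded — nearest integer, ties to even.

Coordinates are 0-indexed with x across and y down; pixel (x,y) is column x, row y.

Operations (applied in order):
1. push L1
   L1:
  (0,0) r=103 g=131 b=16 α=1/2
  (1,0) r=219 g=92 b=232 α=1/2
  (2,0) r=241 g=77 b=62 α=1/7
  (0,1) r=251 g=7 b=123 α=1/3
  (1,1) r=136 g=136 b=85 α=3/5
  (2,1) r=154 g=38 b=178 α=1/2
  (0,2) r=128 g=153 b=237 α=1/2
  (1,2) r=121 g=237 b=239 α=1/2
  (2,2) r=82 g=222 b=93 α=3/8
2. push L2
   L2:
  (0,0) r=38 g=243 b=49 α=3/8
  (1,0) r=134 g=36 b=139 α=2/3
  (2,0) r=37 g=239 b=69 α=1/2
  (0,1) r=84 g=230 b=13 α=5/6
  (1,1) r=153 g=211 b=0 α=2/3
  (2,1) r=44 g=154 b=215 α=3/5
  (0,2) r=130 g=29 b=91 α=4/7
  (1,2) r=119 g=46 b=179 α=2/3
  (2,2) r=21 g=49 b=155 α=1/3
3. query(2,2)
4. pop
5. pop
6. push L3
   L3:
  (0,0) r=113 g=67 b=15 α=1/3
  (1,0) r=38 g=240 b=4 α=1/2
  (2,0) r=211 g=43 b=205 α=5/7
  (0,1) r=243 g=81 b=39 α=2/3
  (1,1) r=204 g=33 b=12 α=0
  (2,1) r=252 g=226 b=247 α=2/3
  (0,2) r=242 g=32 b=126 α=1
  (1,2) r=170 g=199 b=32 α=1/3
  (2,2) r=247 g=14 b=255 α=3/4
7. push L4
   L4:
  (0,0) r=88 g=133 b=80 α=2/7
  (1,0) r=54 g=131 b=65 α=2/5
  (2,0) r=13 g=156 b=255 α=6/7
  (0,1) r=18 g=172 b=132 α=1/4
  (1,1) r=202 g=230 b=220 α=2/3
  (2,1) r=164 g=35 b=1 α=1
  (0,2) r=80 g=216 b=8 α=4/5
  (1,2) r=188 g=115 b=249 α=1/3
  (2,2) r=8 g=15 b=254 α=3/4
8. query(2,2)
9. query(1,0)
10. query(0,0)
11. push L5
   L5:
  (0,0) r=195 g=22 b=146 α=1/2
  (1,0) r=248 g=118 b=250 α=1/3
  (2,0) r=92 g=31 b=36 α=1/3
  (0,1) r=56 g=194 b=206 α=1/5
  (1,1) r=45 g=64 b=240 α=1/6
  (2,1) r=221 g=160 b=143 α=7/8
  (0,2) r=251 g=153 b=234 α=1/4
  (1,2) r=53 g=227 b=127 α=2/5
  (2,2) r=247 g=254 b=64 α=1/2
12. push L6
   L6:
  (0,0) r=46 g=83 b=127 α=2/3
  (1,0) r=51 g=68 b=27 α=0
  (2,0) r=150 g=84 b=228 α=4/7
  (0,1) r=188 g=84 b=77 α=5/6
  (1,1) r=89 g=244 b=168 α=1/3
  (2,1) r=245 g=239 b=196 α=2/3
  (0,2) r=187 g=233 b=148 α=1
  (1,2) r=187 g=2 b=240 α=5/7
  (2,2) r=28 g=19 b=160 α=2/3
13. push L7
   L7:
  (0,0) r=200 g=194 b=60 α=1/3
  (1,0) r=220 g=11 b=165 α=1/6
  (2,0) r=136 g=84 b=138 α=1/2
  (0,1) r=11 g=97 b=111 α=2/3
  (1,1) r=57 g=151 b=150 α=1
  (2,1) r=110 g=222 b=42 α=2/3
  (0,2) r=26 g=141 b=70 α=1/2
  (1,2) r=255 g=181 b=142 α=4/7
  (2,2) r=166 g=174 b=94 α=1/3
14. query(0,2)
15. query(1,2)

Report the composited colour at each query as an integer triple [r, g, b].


(2,2) stack=L1,L2; from [0,0,0]:
+L1 (α=3/8) → [123/4, 333/4, 279/8]
+L2 (α=1/3) → [55/2, 431/6, 899/12]
→ [28, 72, 75]

at x=2,y=2 over L3,L4:
L3 α=3/4: [741/4, 21/2, 765/4]
L4 α=3/4: [837/16, 111/8, 3813/16]
→ [52, 14, 238]

(1,0) stack=L3,L4; from [0,0,0]:
L3 α=1/2: [19, 120, 2]
L4 α=2/5: [33, 622/5, 136/5]
= [33, 124, 27]

query (0,0) [L3,L4] — begin 0,0,0
after L3 α=1/3: [113/3, 67/3, 5]
after L4 α=2/7: [1093/21, 1133/21, 185/7]
rounded: [52, 54, 26]

query (0,2) [L3,L4,L5,L6,L7] — begin 0,0,0
L3 α=1: [242, 32, 126]
L4 α=4/5: [562/5, 896/5, 158/5]
L5 α=1/4: [2941/20, 3453/20, 411/5]
L6 α=1: [187, 233, 148]
L7 α=1/2: [213/2, 187, 109]
→ [106, 187, 109]

at x=1,y=2 over L3,L4,L5,L6,L7:
+L3 (α=1/3) → [170/3, 199/3, 32/3]
+L4 (α=1/3) → [904/9, 743/9, 811/9]
+L5 (α=2/5) → [1222/15, 421/3, 1573/15]
+L6 (α=5/7) → [16469/105, 872/21, 21146/105]
+L7 (α=4/7) → [52169/245, 5940/49, 41026/245]
rounded: [213, 121, 167]


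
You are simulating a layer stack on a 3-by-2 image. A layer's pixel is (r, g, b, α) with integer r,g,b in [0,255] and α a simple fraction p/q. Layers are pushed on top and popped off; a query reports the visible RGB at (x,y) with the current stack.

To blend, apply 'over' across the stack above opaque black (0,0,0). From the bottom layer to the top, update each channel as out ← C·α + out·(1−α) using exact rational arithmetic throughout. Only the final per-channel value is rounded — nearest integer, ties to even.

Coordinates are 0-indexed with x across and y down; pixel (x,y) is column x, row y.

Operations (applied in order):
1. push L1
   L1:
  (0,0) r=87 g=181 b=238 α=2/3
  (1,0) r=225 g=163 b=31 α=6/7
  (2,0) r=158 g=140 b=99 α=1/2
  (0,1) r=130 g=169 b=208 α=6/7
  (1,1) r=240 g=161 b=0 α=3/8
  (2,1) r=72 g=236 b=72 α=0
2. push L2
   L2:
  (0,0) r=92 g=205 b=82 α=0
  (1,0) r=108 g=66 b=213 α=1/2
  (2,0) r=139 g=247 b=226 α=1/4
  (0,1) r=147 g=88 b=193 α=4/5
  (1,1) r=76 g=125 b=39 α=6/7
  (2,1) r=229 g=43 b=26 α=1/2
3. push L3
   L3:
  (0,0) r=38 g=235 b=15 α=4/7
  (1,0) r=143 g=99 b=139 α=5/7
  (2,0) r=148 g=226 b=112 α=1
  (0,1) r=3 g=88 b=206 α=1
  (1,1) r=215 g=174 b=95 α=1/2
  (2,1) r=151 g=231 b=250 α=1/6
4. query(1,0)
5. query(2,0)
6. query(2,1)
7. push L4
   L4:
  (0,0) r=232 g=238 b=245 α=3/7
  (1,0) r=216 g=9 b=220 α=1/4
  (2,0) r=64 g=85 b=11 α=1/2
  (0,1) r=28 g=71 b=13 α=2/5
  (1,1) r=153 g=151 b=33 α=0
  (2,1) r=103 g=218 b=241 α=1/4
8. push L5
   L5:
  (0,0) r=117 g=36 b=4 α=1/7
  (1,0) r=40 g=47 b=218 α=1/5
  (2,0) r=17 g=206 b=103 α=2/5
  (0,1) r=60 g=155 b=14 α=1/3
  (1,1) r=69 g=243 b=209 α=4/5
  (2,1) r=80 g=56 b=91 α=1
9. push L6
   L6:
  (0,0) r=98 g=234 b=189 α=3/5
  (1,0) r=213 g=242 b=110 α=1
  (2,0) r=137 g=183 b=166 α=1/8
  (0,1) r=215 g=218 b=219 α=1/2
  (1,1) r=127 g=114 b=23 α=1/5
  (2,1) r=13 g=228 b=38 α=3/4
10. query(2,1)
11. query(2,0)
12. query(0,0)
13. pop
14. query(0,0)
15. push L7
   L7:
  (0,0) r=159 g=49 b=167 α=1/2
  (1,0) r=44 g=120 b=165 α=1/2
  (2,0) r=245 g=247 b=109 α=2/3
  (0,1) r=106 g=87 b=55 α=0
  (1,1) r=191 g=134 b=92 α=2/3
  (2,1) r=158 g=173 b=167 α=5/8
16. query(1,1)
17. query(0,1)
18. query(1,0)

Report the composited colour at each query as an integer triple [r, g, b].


(1,0) stack=L1,L2,L3; from [0,0,0]:
+L1 (α=6/7) → [1350/7, 978/7, 186/7]
+L2 (α=1/2) → [1053/7, 720/7, 1677/14]
+L3 (α=5/7) → [7111/49, 4905/49, 6542/49]
→ [145, 100, 134]

query (2,0) [L1,L2,L3] — begin 0,0,0
L1 α=1/2: [79, 70, 99/2]
L2 α=1/4: [94, 457/4, 749/8]
L3 α=1: [148, 226, 112]
→ [148, 226, 112]

(2,1) stack=L1,L2,L3; from [0,0,0]:
+L1 (α=0) → [0, 0, 0]
+L2 (α=1/2) → [229/2, 43/2, 13]
+L3 (α=1/6) → [1447/12, 677/12, 105/2]
rounded: [121, 56, 52]

(2,1) stack=L1,L2,L3,L4,L5,L6; from [0,0,0]:
L1 α=0: [0, 0, 0]
L2 α=1/2: [229/2, 43/2, 13]
L3 α=1/6: [1447/12, 677/12, 105/2]
L4 α=1/4: [1859/16, 1549/16, 797/8]
L5 α=1: [80, 56, 91]
L6 α=3/4: [119/4, 185, 205/4]
rounded: [30, 185, 51]

at x=2,y=0 over L1,L2,L3,L4,L5,L6:
after L1 α=1/2: [79, 70, 99/2]
after L2 α=1/4: [94, 457/4, 749/8]
after L3 α=1: [148, 226, 112]
after L4 α=1/2: [106, 311/2, 123/2]
after L5 α=2/5: [352/5, 1757/10, 781/10]
after L6 α=1/8: [3149/40, 14129/80, 7127/80]
→ [79, 177, 89]

(0,0) stack=L1,L2,L3,L4,L5,L6; from [0,0,0]:
L1 α=2/3: [58, 362/3, 476/3]
L2 α=0: [58, 362/3, 476/3]
L3 α=4/7: [326/7, 186, 536/7]
L4 α=3/7: [6176/49, 1458/7, 7289/49]
L5 α=1/7: [42789/343, 9000/49, 43930/343]
L6 α=3/5: [37284/343, 52398/245, 282341/1715]
→ [109, 214, 165]

query (0,0) [L1,L2,L3,L4,L5] — begin 0,0,0
after L1 α=2/3: [58, 362/3, 476/3]
after L2 α=0: [58, 362/3, 476/3]
after L3 α=4/7: [326/7, 186, 536/7]
after L4 α=3/7: [6176/49, 1458/7, 7289/49]
after L5 α=1/7: [42789/343, 9000/49, 43930/343]
rounded: [125, 184, 128]

at x=1,y=1 over L1,L2,L3,L4,L5,L7:
after L1 α=3/8: [90, 483/8, 0]
after L2 α=6/7: [78, 6483/56, 234/7]
after L3 α=1/2: [293/2, 16227/112, 899/14]
after L4 α=0: [293/2, 16227/112, 899/14]
after L5 α=4/5: [169/2, 125091/560, 12603/70]
after L7 α=2/3: [311/2, 275171/1680, 25483/210]
rounded: [156, 164, 121]

query (0,1) [L1,L2,L3,L4,L5,L7] — begin 0,0,0
after L1 α=6/7: [780/7, 1014/7, 1248/7]
after L2 α=4/5: [4896/35, 3478/35, 6652/35]
after L3 α=1: [3, 88, 206]
after L4 α=2/5: [13, 406/5, 644/5]
after L5 α=1/3: [86/3, 529/5, 1358/15]
after L7 α=0: [86/3, 529/5, 1358/15]
rounded: [29, 106, 91]

query (1,0) [L1,L2,L3,L4,L5,L7] — begin 0,0,0
after L1 α=6/7: [1350/7, 978/7, 186/7]
after L2 α=1/2: [1053/7, 720/7, 1677/14]
after L3 α=5/7: [7111/49, 4905/49, 6542/49]
after L4 α=1/4: [31917/196, 3789/49, 15203/98]
after L5 α=1/5: [33877/245, 17459/245, 41088/245]
after L7 α=1/2: [44657/490, 46859/490, 81513/490]
= [91, 96, 166]


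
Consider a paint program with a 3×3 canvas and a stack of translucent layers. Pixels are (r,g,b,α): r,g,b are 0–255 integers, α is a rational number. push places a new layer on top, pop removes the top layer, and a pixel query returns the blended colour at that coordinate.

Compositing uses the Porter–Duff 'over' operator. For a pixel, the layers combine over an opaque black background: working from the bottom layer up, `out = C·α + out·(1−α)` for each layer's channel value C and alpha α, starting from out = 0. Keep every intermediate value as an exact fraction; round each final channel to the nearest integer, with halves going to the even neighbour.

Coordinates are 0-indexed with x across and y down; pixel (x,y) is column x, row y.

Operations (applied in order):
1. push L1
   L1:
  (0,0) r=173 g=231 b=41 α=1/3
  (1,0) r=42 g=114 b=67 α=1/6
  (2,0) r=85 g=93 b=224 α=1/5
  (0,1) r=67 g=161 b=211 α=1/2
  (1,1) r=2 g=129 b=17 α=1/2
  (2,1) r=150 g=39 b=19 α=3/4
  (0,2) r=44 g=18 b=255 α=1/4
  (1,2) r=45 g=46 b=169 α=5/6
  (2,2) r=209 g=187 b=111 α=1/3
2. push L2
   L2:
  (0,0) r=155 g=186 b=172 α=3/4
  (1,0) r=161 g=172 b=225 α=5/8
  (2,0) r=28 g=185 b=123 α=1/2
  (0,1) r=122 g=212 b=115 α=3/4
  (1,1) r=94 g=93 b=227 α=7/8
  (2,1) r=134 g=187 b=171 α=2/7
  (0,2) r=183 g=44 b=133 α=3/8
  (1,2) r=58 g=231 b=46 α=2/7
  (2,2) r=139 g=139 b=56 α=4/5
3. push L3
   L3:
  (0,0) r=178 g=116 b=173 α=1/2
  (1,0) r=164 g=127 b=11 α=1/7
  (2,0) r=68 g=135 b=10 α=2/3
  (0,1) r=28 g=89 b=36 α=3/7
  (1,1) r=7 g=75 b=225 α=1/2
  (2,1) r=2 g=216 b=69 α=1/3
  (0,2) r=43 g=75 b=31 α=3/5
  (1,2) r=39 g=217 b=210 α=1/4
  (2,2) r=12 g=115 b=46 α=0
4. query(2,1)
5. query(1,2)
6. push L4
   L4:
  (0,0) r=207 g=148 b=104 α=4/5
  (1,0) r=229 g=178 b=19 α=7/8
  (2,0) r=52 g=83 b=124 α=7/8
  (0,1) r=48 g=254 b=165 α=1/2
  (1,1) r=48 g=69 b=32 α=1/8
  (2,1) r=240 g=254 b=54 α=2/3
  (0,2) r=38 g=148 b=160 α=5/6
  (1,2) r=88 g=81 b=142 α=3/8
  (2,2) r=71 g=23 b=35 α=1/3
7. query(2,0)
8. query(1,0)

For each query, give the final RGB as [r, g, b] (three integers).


(2,1) stack=L1,L2,L3; from [0,0,0]:
after L1 α=3/4: [225/2, 117/4, 57/4]
after L2 α=2/7: [1661/14, 2081/28, 1653/28]
after L3 α=1/3: [1675/21, 5105/42, 873/14]
= [80, 122, 62]

query (1,2) [L1,L2,L3] — begin 0,0,0
L1 α=5/6: [75/2, 115/3, 845/6]
L2 α=2/7: [607/14, 1961/21, 4777/42]
L3 α=1/4: [2367/56, 870/7, 7717/56]
= [42, 124, 138]

at x=2,y=0 over L1,L2,L3,L4:
+L1 (α=1/5) → [17, 93/5, 224/5]
+L2 (α=1/2) → [45/2, 509/5, 839/10]
+L3 (α=2/3) → [317/6, 1859/15, 1039/30]
+L4 (α=7/8) → [2501/48, 5287/60, 27079/240]
rounded: [52, 88, 113]

(1,0) stack=L1,L2,L3,L4; from [0,0,0]:
after L1 α=1/6: [7, 19, 67/6]
after L2 α=5/8: [413/4, 917/8, 2317/16]
after L3 α=1/7: [1567/14, 3259/28, 7039/56]
after L4 α=7/8: [24009/112, 38147/224, 14487/448]
rounded: [214, 170, 32]


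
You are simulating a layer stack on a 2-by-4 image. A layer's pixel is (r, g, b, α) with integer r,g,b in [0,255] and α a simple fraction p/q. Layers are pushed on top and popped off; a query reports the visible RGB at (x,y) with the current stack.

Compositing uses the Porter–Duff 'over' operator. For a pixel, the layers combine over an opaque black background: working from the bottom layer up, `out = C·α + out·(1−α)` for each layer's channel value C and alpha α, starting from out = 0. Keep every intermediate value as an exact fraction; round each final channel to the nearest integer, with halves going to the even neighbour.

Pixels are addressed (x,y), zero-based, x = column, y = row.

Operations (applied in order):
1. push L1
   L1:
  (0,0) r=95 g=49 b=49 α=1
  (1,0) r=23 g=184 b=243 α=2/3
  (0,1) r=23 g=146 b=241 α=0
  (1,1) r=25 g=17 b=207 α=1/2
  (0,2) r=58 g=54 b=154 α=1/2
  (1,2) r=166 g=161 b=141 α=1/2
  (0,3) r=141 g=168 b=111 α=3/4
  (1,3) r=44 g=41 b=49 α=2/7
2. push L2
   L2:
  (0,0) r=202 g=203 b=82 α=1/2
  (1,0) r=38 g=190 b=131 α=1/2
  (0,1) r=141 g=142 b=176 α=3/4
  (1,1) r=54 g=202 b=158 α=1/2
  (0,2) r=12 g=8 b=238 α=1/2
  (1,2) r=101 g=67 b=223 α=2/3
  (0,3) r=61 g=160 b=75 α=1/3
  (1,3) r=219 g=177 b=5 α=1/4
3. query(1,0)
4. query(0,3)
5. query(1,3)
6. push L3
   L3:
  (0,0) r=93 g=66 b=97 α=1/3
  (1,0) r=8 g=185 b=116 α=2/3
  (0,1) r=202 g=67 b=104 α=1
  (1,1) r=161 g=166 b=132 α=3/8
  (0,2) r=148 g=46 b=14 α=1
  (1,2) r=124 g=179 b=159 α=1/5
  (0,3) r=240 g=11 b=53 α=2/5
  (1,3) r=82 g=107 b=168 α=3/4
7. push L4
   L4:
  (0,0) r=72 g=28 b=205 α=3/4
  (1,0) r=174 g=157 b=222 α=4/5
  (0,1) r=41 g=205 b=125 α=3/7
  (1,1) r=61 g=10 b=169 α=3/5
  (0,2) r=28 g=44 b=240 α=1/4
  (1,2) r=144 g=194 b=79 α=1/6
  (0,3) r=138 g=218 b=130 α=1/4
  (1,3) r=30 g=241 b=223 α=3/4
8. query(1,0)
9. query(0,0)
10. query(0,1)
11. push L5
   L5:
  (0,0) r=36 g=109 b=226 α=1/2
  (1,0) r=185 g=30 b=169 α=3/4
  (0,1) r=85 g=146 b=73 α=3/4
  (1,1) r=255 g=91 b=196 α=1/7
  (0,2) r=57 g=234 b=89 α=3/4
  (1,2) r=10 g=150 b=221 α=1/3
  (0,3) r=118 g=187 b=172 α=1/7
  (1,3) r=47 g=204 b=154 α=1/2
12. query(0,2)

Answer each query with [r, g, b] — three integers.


at x=1,y=0 over L1,L2:
L1 α=2/3: [46/3, 368/3, 162]
L2 α=1/2: [80/3, 469/3, 293/2]
= [27, 156, 146]

query (0,3) [L1,L2] — begin 0,0,0
+L1 (α=3/4) → [423/4, 126, 333/4]
+L2 (α=1/3) → [545/6, 412/3, 161/2]
= [91, 137, 80]

query (1,3) [L1,L2] — begin 0,0,0
L1 α=2/7: [88/7, 82/7, 14]
L2 α=1/4: [1797/28, 1485/28, 47/4]
rounded: [64, 53, 12]

at x=1,y=0 over L1,L2,L3,L4:
+L1 (α=2/3) → [46/3, 368/3, 162]
+L2 (α=1/2) → [80/3, 469/3, 293/2]
+L3 (α=2/3) → [128/9, 1579/9, 757/6]
+L4 (α=4/5) → [6392/45, 7231/45, 1217/6]
→ [142, 161, 203]

query (0,0) [L1,L2,L3,L4] — begin 0,0,0
+L1 (α=1) → [95, 49, 49]
+L2 (α=1/2) → [297/2, 126, 131/2]
+L3 (α=1/3) → [130, 106, 76]
+L4 (α=3/4) → [173/2, 95/2, 691/4]
rounded: [86, 48, 173]

at x=0,y=1 over L1,L2,L3,L4:
L1 α=0: [0, 0, 0]
L2 α=3/4: [423/4, 213/2, 132]
L3 α=1: [202, 67, 104]
L4 α=3/7: [133, 883/7, 113]
= [133, 126, 113]

(0,2) stack=L1,L2,L3,L4,L5; from [0,0,0]:
+L1 (α=1/2) → [29, 27, 77]
+L2 (α=1/2) → [41/2, 35/2, 315/2]
+L3 (α=1) → [148, 46, 14]
+L4 (α=1/4) → [118, 91/2, 141/2]
+L5 (α=3/4) → [289/4, 1495/8, 675/8]
rounded: [72, 187, 84]


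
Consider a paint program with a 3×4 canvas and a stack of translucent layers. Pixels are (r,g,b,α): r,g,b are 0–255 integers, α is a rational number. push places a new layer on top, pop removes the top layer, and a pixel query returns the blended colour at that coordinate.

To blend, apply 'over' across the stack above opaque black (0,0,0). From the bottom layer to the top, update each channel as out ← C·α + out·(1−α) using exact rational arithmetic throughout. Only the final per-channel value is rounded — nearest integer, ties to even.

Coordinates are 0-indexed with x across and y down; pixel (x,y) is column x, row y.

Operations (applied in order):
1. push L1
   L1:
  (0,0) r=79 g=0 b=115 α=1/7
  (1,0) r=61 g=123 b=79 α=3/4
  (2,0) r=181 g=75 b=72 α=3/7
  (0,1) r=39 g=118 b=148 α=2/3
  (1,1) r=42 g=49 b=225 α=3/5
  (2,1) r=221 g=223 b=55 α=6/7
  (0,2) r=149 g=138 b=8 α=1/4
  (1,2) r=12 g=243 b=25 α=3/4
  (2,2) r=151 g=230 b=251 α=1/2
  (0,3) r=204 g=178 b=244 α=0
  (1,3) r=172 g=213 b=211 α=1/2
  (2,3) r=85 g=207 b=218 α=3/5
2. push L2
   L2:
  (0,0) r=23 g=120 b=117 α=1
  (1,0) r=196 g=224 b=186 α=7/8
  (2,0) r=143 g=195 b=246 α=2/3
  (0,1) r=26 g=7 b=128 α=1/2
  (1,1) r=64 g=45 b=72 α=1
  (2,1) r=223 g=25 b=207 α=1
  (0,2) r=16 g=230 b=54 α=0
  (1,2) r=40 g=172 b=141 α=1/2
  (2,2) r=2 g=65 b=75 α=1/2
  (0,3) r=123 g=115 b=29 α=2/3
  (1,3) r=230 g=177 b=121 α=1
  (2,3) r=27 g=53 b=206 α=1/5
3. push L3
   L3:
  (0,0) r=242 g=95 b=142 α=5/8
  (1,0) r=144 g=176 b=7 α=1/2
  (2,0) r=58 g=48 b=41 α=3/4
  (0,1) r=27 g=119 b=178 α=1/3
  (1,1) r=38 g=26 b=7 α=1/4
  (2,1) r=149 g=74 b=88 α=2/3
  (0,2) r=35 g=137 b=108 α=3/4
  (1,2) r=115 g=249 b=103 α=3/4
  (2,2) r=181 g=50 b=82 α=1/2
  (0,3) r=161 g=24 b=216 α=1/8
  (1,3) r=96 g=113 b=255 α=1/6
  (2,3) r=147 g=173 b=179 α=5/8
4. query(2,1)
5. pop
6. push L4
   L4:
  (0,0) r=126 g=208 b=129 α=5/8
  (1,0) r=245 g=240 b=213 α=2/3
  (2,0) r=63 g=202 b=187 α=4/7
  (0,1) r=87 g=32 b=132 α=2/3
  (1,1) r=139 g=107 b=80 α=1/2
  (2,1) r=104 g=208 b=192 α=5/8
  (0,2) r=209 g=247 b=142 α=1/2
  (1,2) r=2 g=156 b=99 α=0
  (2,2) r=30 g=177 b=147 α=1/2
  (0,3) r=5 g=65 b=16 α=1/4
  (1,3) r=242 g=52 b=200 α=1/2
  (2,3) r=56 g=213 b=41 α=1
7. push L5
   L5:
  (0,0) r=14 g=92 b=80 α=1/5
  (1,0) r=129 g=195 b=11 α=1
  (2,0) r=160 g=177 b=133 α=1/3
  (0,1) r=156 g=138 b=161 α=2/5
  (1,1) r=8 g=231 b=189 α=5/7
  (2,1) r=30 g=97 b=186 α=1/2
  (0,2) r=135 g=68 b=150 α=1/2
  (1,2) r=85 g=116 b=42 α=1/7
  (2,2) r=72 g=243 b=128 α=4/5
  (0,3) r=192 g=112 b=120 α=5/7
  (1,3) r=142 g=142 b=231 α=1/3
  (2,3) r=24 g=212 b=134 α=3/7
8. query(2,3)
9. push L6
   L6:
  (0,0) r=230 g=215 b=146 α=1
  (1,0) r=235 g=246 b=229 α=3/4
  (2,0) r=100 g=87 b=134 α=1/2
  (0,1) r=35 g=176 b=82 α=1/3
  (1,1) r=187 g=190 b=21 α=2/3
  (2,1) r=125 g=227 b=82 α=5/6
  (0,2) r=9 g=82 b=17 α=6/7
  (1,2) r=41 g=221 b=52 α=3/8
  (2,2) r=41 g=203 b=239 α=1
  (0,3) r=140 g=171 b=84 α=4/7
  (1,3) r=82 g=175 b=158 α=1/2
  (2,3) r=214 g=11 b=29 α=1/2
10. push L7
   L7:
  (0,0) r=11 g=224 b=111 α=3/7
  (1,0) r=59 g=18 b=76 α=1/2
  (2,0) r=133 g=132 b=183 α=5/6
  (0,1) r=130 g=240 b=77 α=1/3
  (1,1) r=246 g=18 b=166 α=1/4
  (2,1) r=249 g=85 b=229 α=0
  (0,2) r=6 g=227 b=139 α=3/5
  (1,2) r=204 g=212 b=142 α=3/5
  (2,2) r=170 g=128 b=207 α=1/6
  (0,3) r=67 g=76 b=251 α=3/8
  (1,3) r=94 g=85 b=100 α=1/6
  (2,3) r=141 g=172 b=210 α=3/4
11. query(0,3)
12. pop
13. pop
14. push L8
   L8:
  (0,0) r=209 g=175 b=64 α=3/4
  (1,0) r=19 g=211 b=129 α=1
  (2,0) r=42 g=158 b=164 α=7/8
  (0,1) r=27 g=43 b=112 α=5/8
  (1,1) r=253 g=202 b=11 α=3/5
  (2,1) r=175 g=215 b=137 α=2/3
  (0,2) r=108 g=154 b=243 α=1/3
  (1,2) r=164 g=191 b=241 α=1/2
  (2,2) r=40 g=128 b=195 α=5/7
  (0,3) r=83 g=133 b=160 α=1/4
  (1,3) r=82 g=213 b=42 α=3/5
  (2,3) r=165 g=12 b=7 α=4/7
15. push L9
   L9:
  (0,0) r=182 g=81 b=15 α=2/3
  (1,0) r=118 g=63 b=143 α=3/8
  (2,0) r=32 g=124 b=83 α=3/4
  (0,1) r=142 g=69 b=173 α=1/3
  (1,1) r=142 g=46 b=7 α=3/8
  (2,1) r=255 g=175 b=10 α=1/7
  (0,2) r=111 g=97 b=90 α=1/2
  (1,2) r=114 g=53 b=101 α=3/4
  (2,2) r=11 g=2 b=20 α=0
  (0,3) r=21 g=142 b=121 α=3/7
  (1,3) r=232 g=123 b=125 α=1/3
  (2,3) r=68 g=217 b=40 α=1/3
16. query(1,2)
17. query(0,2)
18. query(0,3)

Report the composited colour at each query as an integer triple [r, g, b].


at x=2,y=1 over L1,L2,L3:
after L1 α=6/7: [1326/7, 1338/7, 330/7]
after L2 α=1: [223, 25, 207]
after L3 α=2/3: [521/3, 173/3, 383/3]
→ [174, 58, 128]

(2,3) stack=L1,L2,L4,L5; from [0,0,0]:
+L1 (α=3/5) → [51, 621/5, 654/5]
+L2 (α=1/5) → [231/5, 2749/25, 3646/25]
+L4 (α=1) → [56, 213, 41]
+L5 (α=3/7) → [296/7, 1488/7, 566/7]
rounded: [42, 213, 81]

query (0,3) [L1,L2,L4,L5,L6,L7] — begin 0,0,0
L1 α=0: [0, 0, 0]
L2 α=2/3: [82, 230/3, 58/3]
L4 α=1/4: [251/4, 295/4, 37/2]
L5 α=5/7: [2171/14, 1415/14, 91]
L6 α=4/7: [14353/98, 13821/98, 87]
L7 α=3/8: [91463/784, 91449/784, 297/2]
rounded: [117, 117, 148]

(1,2) stack=L1,L2,L4,L5,L8,L9; from [0,0,0]:
after L1 α=3/4: [9, 729/4, 75/4]
after L2 α=1/2: [49/2, 1417/8, 639/8]
after L4 α=0: [49/2, 1417/8, 639/8]
after L5 α=1/7: [232/7, 4715/28, 2085/28]
after L8 α=1/2: [690/7, 10063/56, 8833/56]
after L9 α=3/4: [771/7, 18967/224, 25801/224]
→ [110, 85, 115]

at x=0,y=2 over L1,L2,L4,L5,L8,L9:
L1 α=1/4: [149/4, 69/2, 2]
L2 α=0: [149/4, 69/2, 2]
L4 α=1/2: [985/8, 563/4, 72]
L5 α=1/2: [2065/16, 835/8, 111]
L8 α=1/3: [2929/24, 1451/12, 155]
L9 α=1/2: [5593/48, 2615/24, 245/2]
→ [117, 109, 122]

(0,3) stack=L1,L2,L4,L5,L8,L9; from [0,0,0]:
+L1 (α=0) → [0, 0, 0]
+L2 (α=2/3) → [82, 230/3, 58/3]
+L4 (α=1/4) → [251/4, 295/4, 37/2]
+L5 (α=5/7) → [2171/14, 1415/14, 91]
+L8 (α=1/4) → [7675/56, 6107/56, 433/4]
+L9 (α=3/7) → [8557/98, 12071/98, 796/7]
= [87, 123, 114]
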